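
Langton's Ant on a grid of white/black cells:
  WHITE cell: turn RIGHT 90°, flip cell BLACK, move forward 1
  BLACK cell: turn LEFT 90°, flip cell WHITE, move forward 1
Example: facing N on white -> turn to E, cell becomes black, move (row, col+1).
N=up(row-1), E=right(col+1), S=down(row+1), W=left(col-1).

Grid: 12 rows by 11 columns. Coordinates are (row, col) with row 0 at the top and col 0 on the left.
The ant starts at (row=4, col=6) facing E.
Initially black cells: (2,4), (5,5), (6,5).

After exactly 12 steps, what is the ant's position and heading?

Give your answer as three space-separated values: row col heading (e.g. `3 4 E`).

Step 1: on WHITE (4,6): turn R to S, flip to black, move to (5,6). |black|=4
Step 2: on WHITE (5,6): turn R to W, flip to black, move to (5,5). |black|=5
Step 3: on BLACK (5,5): turn L to S, flip to white, move to (6,5). |black|=4
Step 4: on BLACK (6,5): turn L to E, flip to white, move to (6,6). |black|=3
Step 5: on WHITE (6,6): turn R to S, flip to black, move to (7,6). |black|=4
Step 6: on WHITE (7,6): turn R to W, flip to black, move to (7,5). |black|=5
Step 7: on WHITE (7,5): turn R to N, flip to black, move to (6,5). |black|=6
Step 8: on WHITE (6,5): turn R to E, flip to black, move to (6,6). |black|=7
Step 9: on BLACK (6,6): turn L to N, flip to white, move to (5,6). |black|=6
Step 10: on BLACK (5,6): turn L to W, flip to white, move to (5,5). |black|=5
Step 11: on WHITE (5,5): turn R to N, flip to black, move to (4,5). |black|=6
Step 12: on WHITE (4,5): turn R to E, flip to black, move to (4,6). |black|=7

Answer: 4 6 E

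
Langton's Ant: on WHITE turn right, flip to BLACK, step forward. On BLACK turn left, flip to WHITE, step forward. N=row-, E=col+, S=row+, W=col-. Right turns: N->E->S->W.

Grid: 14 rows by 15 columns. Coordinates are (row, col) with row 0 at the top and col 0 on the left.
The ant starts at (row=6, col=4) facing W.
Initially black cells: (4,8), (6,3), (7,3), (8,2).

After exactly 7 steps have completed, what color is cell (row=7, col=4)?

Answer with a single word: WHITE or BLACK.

Step 1: on WHITE (6,4): turn R to N, flip to black, move to (5,4). |black|=5
Step 2: on WHITE (5,4): turn R to E, flip to black, move to (5,5). |black|=6
Step 3: on WHITE (5,5): turn R to S, flip to black, move to (6,5). |black|=7
Step 4: on WHITE (6,5): turn R to W, flip to black, move to (6,4). |black|=8
Step 5: on BLACK (6,4): turn L to S, flip to white, move to (7,4). |black|=7
Step 6: on WHITE (7,4): turn R to W, flip to black, move to (7,3). |black|=8
Step 7: on BLACK (7,3): turn L to S, flip to white, move to (8,3). |black|=7

Answer: BLACK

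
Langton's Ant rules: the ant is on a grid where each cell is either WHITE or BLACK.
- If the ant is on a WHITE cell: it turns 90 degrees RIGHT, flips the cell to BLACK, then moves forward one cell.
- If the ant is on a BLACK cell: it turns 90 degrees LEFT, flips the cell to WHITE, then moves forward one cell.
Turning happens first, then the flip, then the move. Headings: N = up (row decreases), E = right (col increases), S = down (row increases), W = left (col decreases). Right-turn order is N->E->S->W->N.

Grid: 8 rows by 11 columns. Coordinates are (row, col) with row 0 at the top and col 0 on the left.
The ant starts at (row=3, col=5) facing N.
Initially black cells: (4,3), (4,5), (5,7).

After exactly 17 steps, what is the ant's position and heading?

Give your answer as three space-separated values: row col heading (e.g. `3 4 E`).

Step 1: on WHITE (3,5): turn R to E, flip to black, move to (3,6). |black|=4
Step 2: on WHITE (3,6): turn R to S, flip to black, move to (4,6). |black|=5
Step 3: on WHITE (4,6): turn R to W, flip to black, move to (4,5). |black|=6
Step 4: on BLACK (4,5): turn L to S, flip to white, move to (5,5). |black|=5
Step 5: on WHITE (5,5): turn R to W, flip to black, move to (5,4). |black|=6
Step 6: on WHITE (5,4): turn R to N, flip to black, move to (4,4). |black|=7
Step 7: on WHITE (4,4): turn R to E, flip to black, move to (4,5). |black|=8
Step 8: on WHITE (4,5): turn R to S, flip to black, move to (5,5). |black|=9
Step 9: on BLACK (5,5): turn L to E, flip to white, move to (5,6). |black|=8
Step 10: on WHITE (5,6): turn R to S, flip to black, move to (6,6). |black|=9
Step 11: on WHITE (6,6): turn R to W, flip to black, move to (6,5). |black|=10
Step 12: on WHITE (6,5): turn R to N, flip to black, move to (5,5). |black|=11
Step 13: on WHITE (5,5): turn R to E, flip to black, move to (5,6). |black|=12
Step 14: on BLACK (5,6): turn L to N, flip to white, move to (4,6). |black|=11
Step 15: on BLACK (4,6): turn L to W, flip to white, move to (4,5). |black|=10
Step 16: on BLACK (4,5): turn L to S, flip to white, move to (5,5). |black|=9
Step 17: on BLACK (5,5): turn L to E, flip to white, move to (5,6). |black|=8

Answer: 5 6 E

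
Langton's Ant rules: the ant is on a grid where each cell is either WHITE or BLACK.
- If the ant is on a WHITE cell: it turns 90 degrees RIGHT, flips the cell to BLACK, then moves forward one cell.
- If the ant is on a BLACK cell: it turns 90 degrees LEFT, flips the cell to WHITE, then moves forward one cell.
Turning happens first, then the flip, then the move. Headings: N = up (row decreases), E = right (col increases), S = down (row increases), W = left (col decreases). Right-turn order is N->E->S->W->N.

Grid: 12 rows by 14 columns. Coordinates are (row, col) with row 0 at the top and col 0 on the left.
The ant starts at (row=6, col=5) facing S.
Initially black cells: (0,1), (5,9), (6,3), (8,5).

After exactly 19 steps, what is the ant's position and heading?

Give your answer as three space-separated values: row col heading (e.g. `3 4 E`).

Answer: 5 7 E

Derivation:
Step 1: on WHITE (6,5): turn R to W, flip to black, move to (6,4). |black|=5
Step 2: on WHITE (6,4): turn R to N, flip to black, move to (5,4). |black|=6
Step 3: on WHITE (5,4): turn R to E, flip to black, move to (5,5). |black|=7
Step 4: on WHITE (5,5): turn R to S, flip to black, move to (6,5). |black|=8
Step 5: on BLACK (6,5): turn L to E, flip to white, move to (6,6). |black|=7
Step 6: on WHITE (6,6): turn R to S, flip to black, move to (7,6). |black|=8
Step 7: on WHITE (7,6): turn R to W, flip to black, move to (7,5). |black|=9
Step 8: on WHITE (7,5): turn R to N, flip to black, move to (6,5). |black|=10
Step 9: on WHITE (6,5): turn R to E, flip to black, move to (6,6). |black|=11
Step 10: on BLACK (6,6): turn L to N, flip to white, move to (5,6). |black|=10
Step 11: on WHITE (5,6): turn R to E, flip to black, move to (5,7). |black|=11
Step 12: on WHITE (5,7): turn R to S, flip to black, move to (6,7). |black|=12
Step 13: on WHITE (6,7): turn R to W, flip to black, move to (6,6). |black|=13
Step 14: on WHITE (6,6): turn R to N, flip to black, move to (5,6). |black|=14
Step 15: on BLACK (5,6): turn L to W, flip to white, move to (5,5). |black|=13
Step 16: on BLACK (5,5): turn L to S, flip to white, move to (6,5). |black|=12
Step 17: on BLACK (6,5): turn L to E, flip to white, move to (6,6). |black|=11
Step 18: on BLACK (6,6): turn L to N, flip to white, move to (5,6). |black|=10
Step 19: on WHITE (5,6): turn R to E, flip to black, move to (5,7). |black|=11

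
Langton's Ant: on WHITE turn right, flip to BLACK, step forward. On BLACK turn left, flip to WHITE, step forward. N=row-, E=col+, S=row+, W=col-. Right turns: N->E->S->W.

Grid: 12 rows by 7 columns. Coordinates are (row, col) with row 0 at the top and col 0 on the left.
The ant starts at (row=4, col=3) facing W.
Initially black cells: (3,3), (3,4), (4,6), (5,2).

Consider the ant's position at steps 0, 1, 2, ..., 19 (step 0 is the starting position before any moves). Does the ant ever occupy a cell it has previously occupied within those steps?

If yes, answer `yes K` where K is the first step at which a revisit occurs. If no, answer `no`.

Answer: yes 5

Derivation:
Step 1: on WHITE (4,3): turn R to N, flip to black, move to (3,3). |black|=5 — new cell
Step 2: on BLACK (3,3): turn L to W, flip to white, move to (3,2). |black|=4 — new cell
Step 3: on WHITE (3,2): turn R to N, flip to black, move to (2,2). |black|=5 — new cell
Step 4: on WHITE (2,2): turn R to E, flip to black, move to (2,3). |black|=6 — new cell
Step 5: on WHITE (2,3): turn R to S, flip to black, move to (3,3). |black|=7 — REVISIT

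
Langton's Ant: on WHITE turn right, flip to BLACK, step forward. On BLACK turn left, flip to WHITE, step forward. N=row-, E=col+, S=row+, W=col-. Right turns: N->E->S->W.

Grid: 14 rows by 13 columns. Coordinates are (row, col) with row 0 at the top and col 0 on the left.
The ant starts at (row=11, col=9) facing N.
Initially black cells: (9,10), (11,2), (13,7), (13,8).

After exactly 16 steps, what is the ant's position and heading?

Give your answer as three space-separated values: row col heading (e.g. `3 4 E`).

Answer: 11 9 N

Derivation:
Step 1: on WHITE (11,9): turn R to E, flip to black, move to (11,10). |black|=5
Step 2: on WHITE (11,10): turn R to S, flip to black, move to (12,10). |black|=6
Step 3: on WHITE (12,10): turn R to W, flip to black, move to (12,9). |black|=7
Step 4: on WHITE (12,9): turn R to N, flip to black, move to (11,9). |black|=8
Step 5: on BLACK (11,9): turn L to W, flip to white, move to (11,8). |black|=7
Step 6: on WHITE (11,8): turn R to N, flip to black, move to (10,8). |black|=8
Step 7: on WHITE (10,8): turn R to E, flip to black, move to (10,9). |black|=9
Step 8: on WHITE (10,9): turn R to S, flip to black, move to (11,9). |black|=10
Step 9: on WHITE (11,9): turn R to W, flip to black, move to (11,8). |black|=11
Step 10: on BLACK (11,8): turn L to S, flip to white, move to (12,8). |black|=10
Step 11: on WHITE (12,8): turn R to W, flip to black, move to (12,7). |black|=11
Step 12: on WHITE (12,7): turn R to N, flip to black, move to (11,7). |black|=12
Step 13: on WHITE (11,7): turn R to E, flip to black, move to (11,8). |black|=13
Step 14: on WHITE (11,8): turn R to S, flip to black, move to (12,8). |black|=14
Step 15: on BLACK (12,8): turn L to E, flip to white, move to (12,9). |black|=13
Step 16: on BLACK (12,9): turn L to N, flip to white, move to (11,9). |black|=12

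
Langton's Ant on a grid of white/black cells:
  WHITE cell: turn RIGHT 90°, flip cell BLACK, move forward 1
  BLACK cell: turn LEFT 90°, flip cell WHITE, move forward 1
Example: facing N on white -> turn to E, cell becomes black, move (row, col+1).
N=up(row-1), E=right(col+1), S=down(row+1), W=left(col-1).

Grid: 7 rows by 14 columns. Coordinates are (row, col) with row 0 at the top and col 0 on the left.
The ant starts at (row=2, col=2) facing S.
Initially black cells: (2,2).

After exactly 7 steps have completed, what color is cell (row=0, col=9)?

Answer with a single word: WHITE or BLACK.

Answer: WHITE

Derivation:
Step 1: on BLACK (2,2): turn L to E, flip to white, move to (2,3). |black|=0
Step 2: on WHITE (2,3): turn R to S, flip to black, move to (3,3). |black|=1
Step 3: on WHITE (3,3): turn R to W, flip to black, move to (3,2). |black|=2
Step 4: on WHITE (3,2): turn R to N, flip to black, move to (2,2). |black|=3
Step 5: on WHITE (2,2): turn R to E, flip to black, move to (2,3). |black|=4
Step 6: on BLACK (2,3): turn L to N, flip to white, move to (1,3). |black|=3
Step 7: on WHITE (1,3): turn R to E, flip to black, move to (1,4). |black|=4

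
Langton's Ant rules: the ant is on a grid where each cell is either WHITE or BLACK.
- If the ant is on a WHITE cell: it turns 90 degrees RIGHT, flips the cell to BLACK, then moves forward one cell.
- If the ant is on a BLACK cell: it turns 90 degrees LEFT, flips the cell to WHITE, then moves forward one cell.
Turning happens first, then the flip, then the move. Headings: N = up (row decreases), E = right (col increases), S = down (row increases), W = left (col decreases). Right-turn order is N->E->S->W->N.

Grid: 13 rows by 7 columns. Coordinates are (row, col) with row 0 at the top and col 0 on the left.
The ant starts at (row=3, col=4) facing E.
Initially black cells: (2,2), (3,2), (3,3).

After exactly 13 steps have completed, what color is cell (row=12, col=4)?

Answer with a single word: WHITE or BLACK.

Answer: WHITE

Derivation:
Step 1: on WHITE (3,4): turn R to S, flip to black, move to (4,4). |black|=4
Step 2: on WHITE (4,4): turn R to W, flip to black, move to (4,3). |black|=5
Step 3: on WHITE (4,3): turn R to N, flip to black, move to (3,3). |black|=6
Step 4: on BLACK (3,3): turn L to W, flip to white, move to (3,2). |black|=5
Step 5: on BLACK (3,2): turn L to S, flip to white, move to (4,2). |black|=4
Step 6: on WHITE (4,2): turn R to W, flip to black, move to (4,1). |black|=5
Step 7: on WHITE (4,1): turn R to N, flip to black, move to (3,1). |black|=6
Step 8: on WHITE (3,1): turn R to E, flip to black, move to (3,2). |black|=7
Step 9: on WHITE (3,2): turn R to S, flip to black, move to (4,2). |black|=8
Step 10: on BLACK (4,2): turn L to E, flip to white, move to (4,3). |black|=7
Step 11: on BLACK (4,3): turn L to N, flip to white, move to (3,3). |black|=6
Step 12: on WHITE (3,3): turn R to E, flip to black, move to (3,4). |black|=7
Step 13: on BLACK (3,4): turn L to N, flip to white, move to (2,4). |black|=6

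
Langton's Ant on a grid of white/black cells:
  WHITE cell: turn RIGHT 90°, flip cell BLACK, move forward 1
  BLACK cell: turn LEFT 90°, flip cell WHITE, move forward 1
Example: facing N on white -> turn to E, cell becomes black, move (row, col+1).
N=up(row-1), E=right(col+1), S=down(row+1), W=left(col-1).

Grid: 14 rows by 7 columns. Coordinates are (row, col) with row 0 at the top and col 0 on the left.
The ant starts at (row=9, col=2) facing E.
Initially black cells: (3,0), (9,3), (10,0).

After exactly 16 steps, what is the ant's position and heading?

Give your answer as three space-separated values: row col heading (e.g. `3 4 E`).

Step 1: on WHITE (9,2): turn R to S, flip to black, move to (10,2). |black|=4
Step 2: on WHITE (10,2): turn R to W, flip to black, move to (10,1). |black|=5
Step 3: on WHITE (10,1): turn R to N, flip to black, move to (9,1). |black|=6
Step 4: on WHITE (9,1): turn R to E, flip to black, move to (9,2). |black|=7
Step 5: on BLACK (9,2): turn L to N, flip to white, move to (8,2). |black|=6
Step 6: on WHITE (8,2): turn R to E, flip to black, move to (8,3). |black|=7
Step 7: on WHITE (8,3): turn R to S, flip to black, move to (9,3). |black|=8
Step 8: on BLACK (9,3): turn L to E, flip to white, move to (9,4). |black|=7
Step 9: on WHITE (9,4): turn R to S, flip to black, move to (10,4). |black|=8
Step 10: on WHITE (10,4): turn R to W, flip to black, move to (10,3). |black|=9
Step 11: on WHITE (10,3): turn R to N, flip to black, move to (9,3). |black|=10
Step 12: on WHITE (9,3): turn R to E, flip to black, move to (9,4). |black|=11
Step 13: on BLACK (9,4): turn L to N, flip to white, move to (8,4). |black|=10
Step 14: on WHITE (8,4): turn R to E, flip to black, move to (8,5). |black|=11
Step 15: on WHITE (8,5): turn R to S, flip to black, move to (9,5). |black|=12
Step 16: on WHITE (9,5): turn R to W, flip to black, move to (9,4). |black|=13

Answer: 9 4 W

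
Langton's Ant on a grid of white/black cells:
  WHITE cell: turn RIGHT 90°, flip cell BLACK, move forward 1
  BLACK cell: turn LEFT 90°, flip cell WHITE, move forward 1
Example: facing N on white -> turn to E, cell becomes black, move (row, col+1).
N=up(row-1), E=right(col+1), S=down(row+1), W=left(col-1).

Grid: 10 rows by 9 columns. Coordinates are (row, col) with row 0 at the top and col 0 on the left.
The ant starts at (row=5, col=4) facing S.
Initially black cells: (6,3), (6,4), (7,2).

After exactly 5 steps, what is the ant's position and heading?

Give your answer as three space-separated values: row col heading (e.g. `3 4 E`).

Step 1: on WHITE (5,4): turn R to W, flip to black, move to (5,3). |black|=4
Step 2: on WHITE (5,3): turn R to N, flip to black, move to (4,3). |black|=5
Step 3: on WHITE (4,3): turn R to E, flip to black, move to (4,4). |black|=6
Step 4: on WHITE (4,4): turn R to S, flip to black, move to (5,4). |black|=7
Step 5: on BLACK (5,4): turn L to E, flip to white, move to (5,5). |black|=6

Answer: 5 5 E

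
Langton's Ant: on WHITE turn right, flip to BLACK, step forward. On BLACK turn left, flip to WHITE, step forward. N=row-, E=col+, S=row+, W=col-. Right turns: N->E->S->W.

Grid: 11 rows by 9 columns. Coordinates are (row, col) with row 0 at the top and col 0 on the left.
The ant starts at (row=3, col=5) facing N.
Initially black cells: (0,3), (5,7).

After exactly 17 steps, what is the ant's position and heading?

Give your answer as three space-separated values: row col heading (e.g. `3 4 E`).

Answer: 3 4 W

Derivation:
Step 1: on WHITE (3,5): turn R to E, flip to black, move to (3,6). |black|=3
Step 2: on WHITE (3,6): turn R to S, flip to black, move to (4,6). |black|=4
Step 3: on WHITE (4,6): turn R to W, flip to black, move to (4,5). |black|=5
Step 4: on WHITE (4,5): turn R to N, flip to black, move to (3,5). |black|=6
Step 5: on BLACK (3,5): turn L to W, flip to white, move to (3,4). |black|=5
Step 6: on WHITE (3,4): turn R to N, flip to black, move to (2,4). |black|=6
Step 7: on WHITE (2,4): turn R to E, flip to black, move to (2,5). |black|=7
Step 8: on WHITE (2,5): turn R to S, flip to black, move to (3,5). |black|=8
Step 9: on WHITE (3,5): turn R to W, flip to black, move to (3,4). |black|=9
Step 10: on BLACK (3,4): turn L to S, flip to white, move to (4,4). |black|=8
Step 11: on WHITE (4,4): turn R to W, flip to black, move to (4,3). |black|=9
Step 12: on WHITE (4,3): turn R to N, flip to black, move to (3,3). |black|=10
Step 13: on WHITE (3,3): turn R to E, flip to black, move to (3,4). |black|=11
Step 14: on WHITE (3,4): turn R to S, flip to black, move to (4,4). |black|=12
Step 15: on BLACK (4,4): turn L to E, flip to white, move to (4,5). |black|=11
Step 16: on BLACK (4,5): turn L to N, flip to white, move to (3,5). |black|=10
Step 17: on BLACK (3,5): turn L to W, flip to white, move to (3,4). |black|=9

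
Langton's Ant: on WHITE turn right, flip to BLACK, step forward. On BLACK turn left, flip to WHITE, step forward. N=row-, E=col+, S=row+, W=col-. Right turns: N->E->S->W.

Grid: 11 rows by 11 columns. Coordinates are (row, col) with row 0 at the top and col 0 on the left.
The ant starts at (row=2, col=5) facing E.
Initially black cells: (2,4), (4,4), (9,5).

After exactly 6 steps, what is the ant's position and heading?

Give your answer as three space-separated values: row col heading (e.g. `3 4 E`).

Step 1: on WHITE (2,5): turn R to S, flip to black, move to (3,5). |black|=4
Step 2: on WHITE (3,5): turn R to W, flip to black, move to (3,4). |black|=5
Step 3: on WHITE (3,4): turn R to N, flip to black, move to (2,4). |black|=6
Step 4: on BLACK (2,4): turn L to W, flip to white, move to (2,3). |black|=5
Step 5: on WHITE (2,3): turn R to N, flip to black, move to (1,3). |black|=6
Step 6: on WHITE (1,3): turn R to E, flip to black, move to (1,4). |black|=7

Answer: 1 4 E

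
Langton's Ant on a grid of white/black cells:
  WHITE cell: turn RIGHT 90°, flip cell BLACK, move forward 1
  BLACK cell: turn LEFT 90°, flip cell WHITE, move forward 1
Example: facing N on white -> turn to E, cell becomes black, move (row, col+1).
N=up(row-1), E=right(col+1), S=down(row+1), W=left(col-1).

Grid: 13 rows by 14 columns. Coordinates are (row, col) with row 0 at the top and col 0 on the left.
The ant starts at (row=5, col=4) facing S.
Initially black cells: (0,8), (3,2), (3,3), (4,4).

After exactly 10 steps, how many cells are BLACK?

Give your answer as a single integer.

Answer: 8

Derivation:
Step 1: on WHITE (5,4): turn R to W, flip to black, move to (5,3). |black|=5
Step 2: on WHITE (5,3): turn R to N, flip to black, move to (4,3). |black|=6
Step 3: on WHITE (4,3): turn R to E, flip to black, move to (4,4). |black|=7
Step 4: on BLACK (4,4): turn L to N, flip to white, move to (3,4). |black|=6
Step 5: on WHITE (3,4): turn R to E, flip to black, move to (3,5). |black|=7
Step 6: on WHITE (3,5): turn R to S, flip to black, move to (4,5). |black|=8
Step 7: on WHITE (4,5): turn R to W, flip to black, move to (4,4). |black|=9
Step 8: on WHITE (4,4): turn R to N, flip to black, move to (3,4). |black|=10
Step 9: on BLACK (3,4): turn L to W, flip to white, move to (3,3). |black|=9
Step 10: on BLACK (3,3): turn L to S, flip to white, move to (4,3). |black|=8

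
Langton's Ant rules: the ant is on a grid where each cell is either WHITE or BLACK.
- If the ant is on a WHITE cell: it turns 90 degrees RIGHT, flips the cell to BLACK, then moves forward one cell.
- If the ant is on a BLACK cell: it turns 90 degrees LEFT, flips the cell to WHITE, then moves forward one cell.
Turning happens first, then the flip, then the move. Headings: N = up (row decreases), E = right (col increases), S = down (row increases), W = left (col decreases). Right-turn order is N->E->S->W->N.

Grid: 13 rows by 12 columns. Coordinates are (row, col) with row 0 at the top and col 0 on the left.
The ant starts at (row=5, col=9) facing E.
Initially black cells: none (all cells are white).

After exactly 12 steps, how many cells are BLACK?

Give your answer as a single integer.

Step 1: on WHITE (5,9): turn R to S, flip to black, move to (6,9). |black|=1
Step 2: on WHITE (6,9): turn R to W, flip to black, move to (6,8). |black|=2
Step 3: on WHITE (6,8): turn R to N, flip to black, move to (5,8). |black|=3
Step 4: on WHITE (5,8): turn R to E, flip to black, move to (5,9). |black|=4
Step 5: on BLACK (5,9): turn L to N, flip to white, move to (4,9). |black|=3
Step 6: on WHITE (4,9): turn R to E, flip to black, move to (4,10). |black|=4
Step 7: on WHITE (4,10): turn R to S, flip to black, move to (5,10). |black|=5
Step 8: on WHITE (5,10): turn R to W, flip to black, move to (5,9). |black|=6
Step 9: on WHITE (5,9): turn R to N, flip to black, move to (4,9). |black|=7
Step 10: on BLACK (4,9): turn L to W, flip to white, move to (4,8). |black|=6
Step 11: on WHITE (4,8): turn R to N, flip to black, move to (3,8). |black|=7
Step 12: on WHITE (3,8): turn R to E, flip to black, move to (3,9). |black|=8

Answer: 8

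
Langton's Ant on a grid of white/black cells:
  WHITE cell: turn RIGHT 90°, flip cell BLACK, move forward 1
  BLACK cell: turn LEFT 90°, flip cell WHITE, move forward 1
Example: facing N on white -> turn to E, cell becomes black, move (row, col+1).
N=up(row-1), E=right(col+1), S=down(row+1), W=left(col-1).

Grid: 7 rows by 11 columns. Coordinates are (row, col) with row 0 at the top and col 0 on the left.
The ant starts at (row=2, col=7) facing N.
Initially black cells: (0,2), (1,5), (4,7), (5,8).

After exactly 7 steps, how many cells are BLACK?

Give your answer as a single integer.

Answer: 9

Derivation:
Step 1: on WHITE (2,7): turn R to E, flip to black, move to (2,8). |black|=5
Step 2: on WHITE (2,8): turn R to S, flip to black, move to (3,8). |black|=6
Step 3: on WHITE (3,8): turn R to W, flip to black, move to (3,7). |black|=7
Step 4: on WHITE (3,7): turn R to N, flip to black, move to (2,7). |black|=8
Step 5: on BLACK (2,7): turn L to W, flip to white, move to (2,6). |black|=7
Step 6: on WHITE (2,6): turn R to N, flip to black, move to (1,6). |black|=8
Step 7: on WHITE (1,6): turn R to E, flip to black, move to (1,7). |black|=9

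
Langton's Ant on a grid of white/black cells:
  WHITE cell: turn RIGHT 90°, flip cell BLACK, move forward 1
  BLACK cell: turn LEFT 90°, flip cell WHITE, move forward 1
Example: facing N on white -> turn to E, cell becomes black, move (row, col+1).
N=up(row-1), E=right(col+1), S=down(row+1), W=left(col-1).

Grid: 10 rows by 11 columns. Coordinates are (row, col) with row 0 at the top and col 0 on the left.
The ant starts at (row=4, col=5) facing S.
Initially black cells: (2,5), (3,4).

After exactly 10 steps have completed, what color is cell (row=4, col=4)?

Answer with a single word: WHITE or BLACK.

Answer: BLACK

Derivation:
Step 1: on WHITE (4,5): turn R to W, flip to black, move to (4,4). |black|=3
Step 2: on WHITE (4,4): turn R to N, flip to black, move to (3,4). |black|=4
Step 3: on BLACK (3,4): turn L to W, flip to white, move to (3,3). |black|=3
Step 4: on WHITE (3,3): turn R to N, flip to black, move to (2,3). |black|=4
Step 5: on WHITE (2,3): turn R to E, flip to black, move to (2,4). |black|=5
Step 6: on WHITE (2,4): turn R to S, flip to black, move to (3,4). |black|=6
Step 7: on WHITE (3,4): turn R to W, flip to black, move to (3,3). |black|=7
Step 8: on BLACK (3,3): turn L to S, flip to white, move to (4,3). |black|=6
Step 9: on WHITE (4,3): turn R to W, flip to black, move to (4,2). |black|=7
Step 10: on WHITE (4,2): turn R to N, flip to black, move to (3,2). |black|=8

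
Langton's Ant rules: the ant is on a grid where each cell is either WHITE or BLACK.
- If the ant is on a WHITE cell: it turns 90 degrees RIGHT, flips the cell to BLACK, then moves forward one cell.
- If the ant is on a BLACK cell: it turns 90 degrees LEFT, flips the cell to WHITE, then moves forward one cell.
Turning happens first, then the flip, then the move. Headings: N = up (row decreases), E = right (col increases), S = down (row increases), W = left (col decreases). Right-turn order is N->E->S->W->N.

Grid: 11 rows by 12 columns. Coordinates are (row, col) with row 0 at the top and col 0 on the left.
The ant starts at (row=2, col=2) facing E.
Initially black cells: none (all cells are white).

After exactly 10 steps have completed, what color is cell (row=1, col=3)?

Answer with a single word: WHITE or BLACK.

Answer: BLACK

Derivation:
Step 1: on WHITE (2,2): turn R to S, flip to black, move to (3,2). |black|=1
Step 2: on WHITE (3,2): turn R to W, flip to black, move to (3,1). |black|=2
Step 3: on WHITE (3,1): turn R to N, flip to black, move to (2,1). |black|=3
Step 4: on WHITE (2,1): turn R to E, flip to black, move to (2,2). |black|=4
Step 5: on BLACK (2,2): turn L to N, flip to white, move to (1,2). |black|=3
Step 6: on WHITE (1,2): turn R to E, flip to black, move to (1,3). |black|=4
Step 7: on WHITE (1,3): turn R to S, flip to black, move to (2,3). |black|=5
Step 8: on WHITE (2,3): turn R to W, flip to black, move to (2,2). |black|=6
Step 9: on WHITE (2,2): turn R to N, flip to black, move to (1,2). |black|=7
Step 10: on BLACK (1,2): turn L to W, flip to white, move to (1,1). |black|=6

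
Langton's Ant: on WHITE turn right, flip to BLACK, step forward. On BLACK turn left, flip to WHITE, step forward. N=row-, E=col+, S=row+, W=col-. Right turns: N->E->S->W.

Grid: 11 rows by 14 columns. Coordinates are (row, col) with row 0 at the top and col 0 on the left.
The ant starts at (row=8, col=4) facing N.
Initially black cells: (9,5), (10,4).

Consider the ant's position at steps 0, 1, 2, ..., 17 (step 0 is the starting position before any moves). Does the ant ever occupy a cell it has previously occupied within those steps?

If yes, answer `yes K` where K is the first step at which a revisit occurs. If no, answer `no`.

Answer: yes 6

Derivation:
Step 1: on WHITE (8,4): turn R to E, flip to black, move to (8,5). |black|=3 — new cell
Step 2: on WHITE (8,5): turn R to S, flip to black, move to (9,5). |black|=4 — new cell
Step 3: on BLACK (9,5): turn L to E, flip to white, move to (9,6). |black|=3 — new cell
Step 4: on WHITE (9,6): turn R to S, flip to black, move to (10,6). |black|=4 — new cell
Step 5: on WHITE (10,6): turn R to W, flip to black, move to (10,5). |black|=5 — new cell
Step 6: on WHITE (10,5): turn R to N, flip to black, move to (9,5). |black|=6 — REVISIT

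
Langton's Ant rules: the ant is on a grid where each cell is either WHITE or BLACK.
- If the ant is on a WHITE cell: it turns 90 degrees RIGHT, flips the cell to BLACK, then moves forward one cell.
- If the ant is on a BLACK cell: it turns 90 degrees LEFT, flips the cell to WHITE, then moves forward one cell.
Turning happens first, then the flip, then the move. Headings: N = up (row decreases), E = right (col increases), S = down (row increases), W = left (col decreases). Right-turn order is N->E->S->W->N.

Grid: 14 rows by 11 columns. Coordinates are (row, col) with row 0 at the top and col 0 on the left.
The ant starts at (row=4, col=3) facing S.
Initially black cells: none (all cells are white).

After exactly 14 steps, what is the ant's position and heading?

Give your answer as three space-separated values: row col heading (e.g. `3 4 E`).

Step 1: on WHITE (4,3): turn R to W, flip to black, move to (4,2). |black|=1
Step 2: on WHITE (4,2): turn R to N, flip to black, move to (3,2). |black|=2
Step 3: on WHITE (3,2): turn R to E, flip to black, move to (3,3). |black|=3
Step 4: on WHITE (3,3): turn R to S, flip to black, move to (4,3). |black|=4
Step 5: on BLACK (4,3): turn L to E, flip to white, move to (4,4). |black|=3
Step 6: on WHITE (4,4): turn R to S, flip to black, move to (5,4). |black|=4
Step 7: on WHITE (5,4): turn R to W, flip to black, move to (5,3). |black|=5
Step 8: on WHITE (5,3): turn R to N, flip to black, move to (4,3). |black|=6
Step 9: on WHITE (4,3): turn R to E, flip to black, move to (4,4). |black|=7
Step 10: on BLACK (4,4): turn L to N, flip to white, move to (3,4). |black|=6
Step 11: on WHITE (3,4): turn R to E, flip to black, move to (3,5). |black|=7
Step 12: on WHITE (3,5): turn R to S, flip to black, move to (4,5). |black|=8
Step 13: on WHITE (4,5): turn R to W, flip to black, move to (4,4). |black|=9
Step 14: on WHITE (4,4): turn R to N, flip to black, move to (3,4). |black|=10

Answer: 3 4 N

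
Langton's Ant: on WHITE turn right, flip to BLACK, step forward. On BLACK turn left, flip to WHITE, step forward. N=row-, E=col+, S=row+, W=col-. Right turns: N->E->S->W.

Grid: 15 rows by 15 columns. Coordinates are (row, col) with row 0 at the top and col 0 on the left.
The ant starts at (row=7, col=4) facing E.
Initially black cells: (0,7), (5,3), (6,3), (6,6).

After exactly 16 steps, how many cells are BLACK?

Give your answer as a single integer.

Step 1: on WHITE (7,4): turn R to S, flip to black, move to (8,4). |black|=5
Step 2: on WHITE (8,4): turn R to W, flip to black, move to (8,3). |black|=6
Step 3: on WHITE (8,3): turn R to N, flip to black, move to (7,3). |black|=7
Step 4: on WHITE (7,3): turn R to E, flip to black, move to (7,4). |black|=8
Step 5: on BLACK (7,4): turn L to N, flip to white, move to (6,4). |black|=7
Step 6: on WHITE (6,4): turn R to E, flip to black, move to (6,5). |black|=8
Step 7: on WHITE (6,5): turn R to S, flip to black, move to (7,5). |black|=9
Step 8: on WHITE (7,5): turn R to W, flip to black, move to (7,4). |black|=10
Step 9: on WHITE (7,4): turn R to N, flip to black, move to (6,4). |black|=11
Step 10: on BLACK (6,4): turn L to W, flip to white, move to (6,3). |black|=10
Step 11: on BLACK (6,3): turn L to S, flip to white, move to (7,3). |black|=9
Step 12: on BLACK (7,3): turn L to E, flip to white, move to (7,4). |black|=8
Step 13: on BLACK (7,4): turn L to N, flip to white, move to (6,4). |black|=7
Step 14: on WHITE (6,4): turn R to E, flip to black, move to (6,5). |black|=8
Step 15: on BLACK (6,5): turn L to N, flip to white, move to (5,5). |black|=7
Step 16: on WHITE (5,5): turn R to E, flip to black, move to (5,6). |black|=8

Answer: 8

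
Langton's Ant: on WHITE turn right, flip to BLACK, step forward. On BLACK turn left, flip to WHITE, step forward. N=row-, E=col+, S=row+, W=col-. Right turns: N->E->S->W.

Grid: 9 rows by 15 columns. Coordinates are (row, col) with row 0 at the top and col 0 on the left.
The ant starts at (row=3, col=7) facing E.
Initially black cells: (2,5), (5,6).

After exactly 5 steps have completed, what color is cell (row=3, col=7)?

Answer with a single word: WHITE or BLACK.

Answer: WHITE

Derivation:
Step 1: on WHITE (3,7): turn R to S, flip to black, move to (4,7). |black|=3
Step 2: on WHITE (4,7): turn R to W, flip to black, move to (4,6). |black|=4
Step 3: on WHITE (4,6): turn R to N, flip to black, move to (3,6). |black|=5
Step 4: on WHITE (3,6): turn R to E, flip to black, move to (3,7). |black|=6
Step 5: on BLACK (3,7): turn L to N, flip to white, move to (2,7). |black|=5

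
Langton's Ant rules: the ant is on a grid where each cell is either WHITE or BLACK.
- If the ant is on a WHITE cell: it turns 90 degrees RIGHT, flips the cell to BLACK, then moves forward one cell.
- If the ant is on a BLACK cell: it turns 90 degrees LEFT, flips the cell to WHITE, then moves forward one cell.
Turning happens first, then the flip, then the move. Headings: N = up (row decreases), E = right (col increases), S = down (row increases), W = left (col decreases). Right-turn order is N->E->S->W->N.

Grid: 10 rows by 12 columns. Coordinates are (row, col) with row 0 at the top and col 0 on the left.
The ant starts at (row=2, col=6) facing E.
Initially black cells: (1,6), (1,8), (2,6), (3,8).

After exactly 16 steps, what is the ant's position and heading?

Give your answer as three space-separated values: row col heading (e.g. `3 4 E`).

Step 1: on BLACK (2,6): turn L to N, flip to white, move to (1,6). |black|=3
Step 2: on BLACK (1,6): turn L to W, flip to white, move to (1,5). |black|=2
Step 3: on WHITE (1,5): turn R to N, flip to black, move to (0,5). |black|=3
Step 4: on WHITE (0,5): turn R to E, flip to black, move to (0,6). |black|=4
Step 5: on WHITE (0,6): turn R to S, flip to black, move to (1,6). |black|=5
Step 6: on WHITE (1,6): turn R to W, flip to black, move to (1,5). |black|=6
Step 7: on BLACK (1,5): turn L to S, flip to white, move to (2,5). |black|=5
Step 8: on WHITE (2,5): turn R to W, flip to black, move to (2,4). |black|=6
Step 9: on WHITE (2,4): turn R to N, flip to black, move to (1,4). |black|=7
Step 10: on WHITE (1,4): turn R to E, flip to black, move to (1,5). |black|=8
Step 11: on WHITE (1,5): turn R to S, flip to black, move to (2,5). |black|=9
Step 12: on BLACK (2,5): turn L to E, flip to white, move to (2,6). |black|=8
Step 13: on WHITE (2,6): turn R to S, flip to black, move to (3,6). |black|=9
Step 14: on WHITE (3,6): turn R to W, flip to black, move to (3,5). |black|=10
Step 15: on WHITE (3,5): turn R to N, flip to black, move to (2,5). |black|=11
Step 16: on WHITE (2,5): turn R to E, flip to black, move to (2,6). |black|=12

Answer: 2 6 E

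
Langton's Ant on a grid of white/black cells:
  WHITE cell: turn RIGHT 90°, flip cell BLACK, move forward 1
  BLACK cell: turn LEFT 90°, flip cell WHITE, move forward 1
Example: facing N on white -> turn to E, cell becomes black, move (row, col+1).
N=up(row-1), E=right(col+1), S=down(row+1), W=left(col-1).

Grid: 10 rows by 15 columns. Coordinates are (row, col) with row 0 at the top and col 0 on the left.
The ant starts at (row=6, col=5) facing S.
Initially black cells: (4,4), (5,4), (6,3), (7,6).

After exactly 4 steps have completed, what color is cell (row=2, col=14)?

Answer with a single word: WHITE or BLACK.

Answer: WHITE

Derivation:
Step 1: on WHITE (6,5): turn R to W, flip to black, move to (6,4). |black|=5
Step 2: on WHITE (6,4): turn R to N, flip to black, move to (5,4). |black|=6
Step 3: on BLACK (5,4): turn L to W, flip to white, move to (5,3). |black|=5
Step 4: on WHITE (5,3): turn R to N, flip to black, move to (4,3). |black|=6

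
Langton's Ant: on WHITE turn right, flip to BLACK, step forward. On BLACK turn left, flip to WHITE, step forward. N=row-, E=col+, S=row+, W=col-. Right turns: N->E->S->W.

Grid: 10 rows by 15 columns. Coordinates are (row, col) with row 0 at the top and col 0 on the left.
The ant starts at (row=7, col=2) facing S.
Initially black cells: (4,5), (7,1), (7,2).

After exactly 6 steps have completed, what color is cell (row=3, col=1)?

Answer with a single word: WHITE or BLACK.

Answer: WHITE

Derivation:
Step 1: on BLACK (7,2): turn L to E, flip to white, move to (7,3). |black|=2
Step 2: on WHITE (7,3): turn R to S, flip to black, move to (8,3). |black|=3
Step 3: on WHITE (8,3): turn R to W, flip to black, move to (8,2). |black|=4
Step 4: on WHITE (8,2): turn R to N, flip to black, move to (7,2). |black|=5
Step 5: on WHITE (7,2): turn R to E, flip to black, move to (7,3). |black|=6
Step 6: on BLACK (7,3): turn L to N, flip to white, move to (6,3). |black|=5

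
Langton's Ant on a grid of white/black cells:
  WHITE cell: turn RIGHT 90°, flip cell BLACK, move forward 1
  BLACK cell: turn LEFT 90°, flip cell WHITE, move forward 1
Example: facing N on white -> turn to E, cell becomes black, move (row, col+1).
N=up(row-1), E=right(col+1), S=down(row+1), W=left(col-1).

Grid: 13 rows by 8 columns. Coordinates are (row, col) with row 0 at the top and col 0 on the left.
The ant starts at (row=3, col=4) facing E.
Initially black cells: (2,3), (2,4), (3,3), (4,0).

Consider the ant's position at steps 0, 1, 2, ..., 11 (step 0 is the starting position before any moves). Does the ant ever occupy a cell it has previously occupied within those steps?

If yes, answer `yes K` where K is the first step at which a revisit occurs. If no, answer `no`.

Step 1: on WHITE (3,4): turn R to S, flip to black, move to (4,4). |black|=5 — new cell
Step 2: on WHITE (4,4): turn R to W, flip to black, move to (4,3). |black|=6 — new cell
Step 3: on WHITE (4,3): turn R to N, flip to black, move to (3,3). |black|=7 — new cell
Step 4: on BLACK (3,3): turn L to W, flip to white, move to (3,2). |black|=6 — new cell
Step 5: on WHITE (3,2): turn R to N, flip to black, move to (2,2). |black|=7 — new cell
Step 6: on WHITE (2,2): turn R to E, flip to black, move to (2,3). |black|=8 — new cell
Step 7: on BLACK (2,3): turn L to N, flip to white, move to (1,3). |black|=7 — new cell
Step 8: on WHITE (1,3): turn R to E, flip to black, move to (1,4). |black|=8 — new cell
Step 9: on WHITE (1,4): turn R to S, flip to black, move to (2,4). |black|=9 — new cell
Step 10: on BLACK (2,4): turn L to E, flip to white, move to (2,5). |black|=8 — new cell
Step 11: on WHITE (2,5): turn R to S, flip to black, move to (3,5). |black|=9 — new cell
No revisit within 11 steps.

Answer: no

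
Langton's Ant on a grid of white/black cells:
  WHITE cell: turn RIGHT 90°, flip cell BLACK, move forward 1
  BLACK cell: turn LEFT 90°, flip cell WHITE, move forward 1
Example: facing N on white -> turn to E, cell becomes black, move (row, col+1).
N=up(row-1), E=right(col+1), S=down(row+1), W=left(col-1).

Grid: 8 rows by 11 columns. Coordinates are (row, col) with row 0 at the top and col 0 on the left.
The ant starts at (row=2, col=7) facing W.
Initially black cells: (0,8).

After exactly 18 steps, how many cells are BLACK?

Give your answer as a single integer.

Step 1: on WHITE (2,7): turn R to N, flip to black, move to (1,7). |black|=2
Step 2: on WHITE (1,7): turn R to E, flip to black, move to (1,8). |black|=3
Step 3: on WHITE (1,8): turn R to S, flip to black, move to (2,8). |black|=4
Step 4: on WHITE (2,8): turn R to W, flip to black, move to (2,7). |black|=5
Step 5: on BLACK (2,7): turn L to S, flip to white, move to (3,7). |black|=4
Step 6: on WHITE (3,7): turn R to W, flip to black, move to (3,6). |black|=5
Step 7: on WHITE (3,6): turn R to N, flip to black, move to (2,6). |black|=6
Step 8: on WHITE (2,6): turn R to E, flip to black, move to (2,7). |black|=7
Step 9: on WHITE (2,7): turn R to S, flip to black, move to (3,7). |black|=8
Step 10: on BLACK (3,7): turn L to E, flip to white, move to (3,8). |black|=7
Step 11: on WHITE (3,8): turn R to S, flip to black, move to (4,8). |black|=8
Step 12: on WHITE (4,8): turn R to W, flip to black, move to (4,7). |black|=9
Step 13: on WHITE (4,7): turn R to N, flip to black, move to (3,7). |black|=10
Step 14: on WHITE (3,7): turn R to E, flip to black, move to (3,8). |black|=11
Step 15: on BLACK (3,8): turn L to N, flip to white, move to (2,8). |black|=10
Step 16: on BLACK (2,8): turn L to W, flip to white, move to (2,7). |black|=9
Step 17: on BLACK (2,7): turn L to S, flip to white, move to (3,7). |black|=8
Step 18: on BLACK (3,7): turn L to E, flip to white, move to (3,8). |black|=7

Answer: 7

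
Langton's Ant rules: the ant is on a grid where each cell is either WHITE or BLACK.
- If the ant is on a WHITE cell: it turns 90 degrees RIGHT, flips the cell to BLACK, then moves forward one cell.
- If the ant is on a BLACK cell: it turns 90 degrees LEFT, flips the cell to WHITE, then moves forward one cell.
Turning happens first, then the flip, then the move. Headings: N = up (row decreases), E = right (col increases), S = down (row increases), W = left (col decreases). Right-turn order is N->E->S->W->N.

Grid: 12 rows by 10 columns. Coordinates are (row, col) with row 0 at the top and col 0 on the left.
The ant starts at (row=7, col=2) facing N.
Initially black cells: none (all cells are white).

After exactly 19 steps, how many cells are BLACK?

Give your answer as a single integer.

Answer: 7

Derivation:
Step 1: on WHITE (7,2): turn R to E, flip to black, move to (7,3). |black|=1
Step 2: on WHITE (7,3): turn R to S, flip to black, move to (8,3). |black|=2
Step 3: on WHITE (8,3): turn R to W, flip to black, move to (8,2). |black|=3
Step 4: on WHITE (8,2): turn R to N, flip to black, move to (7,2). |black|=4
Step 5: on BLACK (7,2): turn L to W, flip to white, move to (7,1). |black|=3
Step 6: on WHITE (7,1): turn R to N, flip to black, move to (6,1). |black|=4
Step 7: on WHITE (6,1): turn R to E, flip to black, move to (6,2). |black|=5
Step 8: on WHITE (6,2): turn R to S, flip to black, move to (7,2). |black|=6
Step 9: on WHITE (7,2): turn R to W, flip to black, move to (7,1). |black|=7
Step 10: on BLACK (7,1): turn L to S, flip to white, move to (8,1). |black|=6
Step 11: on WHITE (8,1): turn R to W, flip to black, move to (8,0). |black|=7
Step 12: on WHITE (8,0): turn R to N, flip to black, move to (7,0). |black|=8
Step 13: on WHITE (7,0): turn R to E, flip to black, move to (7,1). |black|=9
Step 14: on WHITE (7,1): turn R to S, flip to black, move to (8,1). |black|=10
Step 15: on BLACK (8,1): turn L to E, flip to white, move to (8,2). |black|=9
Step 16: on BLACK (8,2): turn L to N, flip to white, move to (7,2). |black|=8
Step 17: on BLACK (7,2): turn L to W, flip to white, move to (7,1). |black|=7
Step 18: on BLACK (7,1): turn L to S, flip to white, move to (8,1). |black|=6
Step 19: on WHITE (8,1): turn R to W, flip to black, move to (8,0). |black|=7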